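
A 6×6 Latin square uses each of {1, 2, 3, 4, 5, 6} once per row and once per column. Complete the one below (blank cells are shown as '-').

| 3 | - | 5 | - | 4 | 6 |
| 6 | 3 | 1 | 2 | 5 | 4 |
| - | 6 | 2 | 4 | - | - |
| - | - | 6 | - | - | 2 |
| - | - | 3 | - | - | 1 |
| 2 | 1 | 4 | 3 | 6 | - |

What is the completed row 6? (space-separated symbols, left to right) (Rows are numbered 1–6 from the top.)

2 1 4 3 6 5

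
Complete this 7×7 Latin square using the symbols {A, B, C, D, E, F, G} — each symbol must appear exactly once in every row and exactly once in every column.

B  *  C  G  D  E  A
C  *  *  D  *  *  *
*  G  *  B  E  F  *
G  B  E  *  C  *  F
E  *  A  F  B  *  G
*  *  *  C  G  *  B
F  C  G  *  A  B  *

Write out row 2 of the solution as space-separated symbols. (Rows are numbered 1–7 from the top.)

C A B D F G E

(r1,c2): row 1 has {A,B,C,D,E,G}; column 2 has {B,C,G}, so it must be F.
(r2,c5): row 2 has {C,D}; column 5 has {A,B,C,D,E,G}, so it must be F.
(r2,c7): row 2 has {C,D,F}; column 7 has {A,B,F,G}, so it must be E.
(r3,c3): row 3 has {B,E,F,G}; column 3 has {A,C,E,G}, so it must be D.
(r3,c7): row 3 has {B,D,E,F,G}; column 7 has {A,B,E,F,G}, so it must be C.
(r4,c4): row 4 has {B,C,E,F,G}; column 4 has {B,C,D,F,G}, so it must be A.
(r4,c6): row 4 has {A,B,C,E,F,G}; column 6 has {B,E,F}, so it must be D.
(r5,c2): row 5 has {A,B,E,F,G}; column 2 has {B,C,F,G}, so it must be D.
(r5,c6): row 5 has {A,B,D,E,F,G}; column 6 has {B,D,E,F}, so it must be C.
(r6,c3): row 6 has {B,C,G}; column 3 has {A,C,D,E,G}, so it must be F.
(r6,c6): row 6 has {B,C,F,G}; column 6 has {B,C,D,E,F}, so it must be A.
(r7,c4): row 7 has {A,B,C,F,G}; column 4 has {A,B,C,D,F,G}, so it must be E.
(r7,c7): row 7 has {A,B,C,E,F,G}; column 7 has {A,B,C,E,F,G}, so it must be D.
(r2,c2): row 2 has {C,D,E,F}; column 2 has {B,C,D,F,G}, so it must be A.
(r2,c3): row 2 has {A,C,D,E,F}; column 3 has {A,C,D,E,F,G}, so it must be B.
(r2,c6): row 2 has {A,B,C,D,E,F}; column 6 has {A,B,C,D,E,F}, so it must be G.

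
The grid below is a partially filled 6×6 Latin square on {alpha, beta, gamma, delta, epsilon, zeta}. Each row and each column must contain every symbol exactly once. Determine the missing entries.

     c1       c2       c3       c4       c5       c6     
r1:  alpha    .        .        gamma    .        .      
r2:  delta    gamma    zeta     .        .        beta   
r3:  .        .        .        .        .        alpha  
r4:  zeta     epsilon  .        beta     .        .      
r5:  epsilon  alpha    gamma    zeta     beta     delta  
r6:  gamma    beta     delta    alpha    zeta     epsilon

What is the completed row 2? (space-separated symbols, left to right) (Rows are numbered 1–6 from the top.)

At row 1, column 6: row 1 has {alpha,gamma}; column 6 has {alpha,beta,delta,epsilon}; that leaves zeta.
At row 2, column 4: row 2 has {beta,gamma,delta,zeta}; column 4 has {alpha,beta,gamma,zeta}; that leaves epsilon.
At row 2, column 5: row 2 has {beta,gamma,delta,epsilon,zeta}; column 5 has {beta,zeta}; that leaves alpha.

delta gamma zeta epsilon alpha beta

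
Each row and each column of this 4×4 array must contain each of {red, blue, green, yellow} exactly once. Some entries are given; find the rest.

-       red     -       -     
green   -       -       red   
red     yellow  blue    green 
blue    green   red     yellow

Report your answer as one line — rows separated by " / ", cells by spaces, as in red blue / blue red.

yellow red green blue / green blue yellow red / red yellow blue green / blue green red yellow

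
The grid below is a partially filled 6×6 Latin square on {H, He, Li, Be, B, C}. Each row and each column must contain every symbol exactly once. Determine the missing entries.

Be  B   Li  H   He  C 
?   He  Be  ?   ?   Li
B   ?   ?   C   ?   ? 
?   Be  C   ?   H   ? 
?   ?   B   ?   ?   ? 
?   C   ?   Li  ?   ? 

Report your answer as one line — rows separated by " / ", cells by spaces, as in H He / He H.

Be B Li H He C / H He Be B C Li / B Li He C Be H / Li Be C He H B / C H B Be Li He / He C H Li B Be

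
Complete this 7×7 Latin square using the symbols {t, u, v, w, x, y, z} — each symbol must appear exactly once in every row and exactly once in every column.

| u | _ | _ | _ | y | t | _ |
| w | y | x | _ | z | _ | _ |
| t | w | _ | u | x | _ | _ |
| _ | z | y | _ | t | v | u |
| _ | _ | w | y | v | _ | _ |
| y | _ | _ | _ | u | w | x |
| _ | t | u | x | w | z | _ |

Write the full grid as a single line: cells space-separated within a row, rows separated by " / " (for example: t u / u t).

(r2,c6) = u
(r3,c6) = y
(r4,c1) = x
(r4,c4) = w
(r5,c1) = z
(r5,c6) = x
(r5,c7) = t
(r6,c2) = v
(r7,c1) = v
(r7,c7) = y
(r1,c2) = x
(r2,c7) = v
(r3,c7) = z
(r5,c2) = u
(r1,c7) = w
(r2,c4) = t
(r3,c3) = v
(r6,c4) = z
(r1,c3) = z
(r1,c4) = v
(r6,c3) = t

u x z v y t w / w y x t z u v / t w v u x y z / x z y w t v u / z u w y v x t / y v t z u w x / v t u x w z y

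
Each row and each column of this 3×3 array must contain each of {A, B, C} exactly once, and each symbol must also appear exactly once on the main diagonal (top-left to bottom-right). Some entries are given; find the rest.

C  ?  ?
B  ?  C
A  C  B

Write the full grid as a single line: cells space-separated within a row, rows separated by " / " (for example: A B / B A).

C B A / B A C / A C B

(r1,c3) = A
(r2,c2) = A
(r1,c2) = B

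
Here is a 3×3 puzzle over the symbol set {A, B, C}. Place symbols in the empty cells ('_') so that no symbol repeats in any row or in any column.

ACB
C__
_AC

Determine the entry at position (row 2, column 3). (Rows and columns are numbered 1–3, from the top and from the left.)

(r2,c2) = B
(r2,c3) = A

A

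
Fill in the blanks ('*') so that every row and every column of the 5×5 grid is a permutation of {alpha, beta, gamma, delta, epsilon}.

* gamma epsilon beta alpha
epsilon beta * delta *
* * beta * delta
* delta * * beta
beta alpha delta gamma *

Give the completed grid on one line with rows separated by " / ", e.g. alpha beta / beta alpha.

delta gamma epsilon beta alpha / epsilon beta alpha delta gamma / gamma epsilon beta alpha delta / alpha delta gamma epsilon beta / beta alpha delta gamma epsilon

(r1,c1) = delta
(r2,c5) = gamma
(r3,c2) = epsilon
(r3,c4) = alpha
(r4,c4) = epsilon
(r5,c5) = epsilon
(r2,c3) = alpha
(r3,c1) = gamma
(r4,c1) = alpha
(r4,c3) = gamma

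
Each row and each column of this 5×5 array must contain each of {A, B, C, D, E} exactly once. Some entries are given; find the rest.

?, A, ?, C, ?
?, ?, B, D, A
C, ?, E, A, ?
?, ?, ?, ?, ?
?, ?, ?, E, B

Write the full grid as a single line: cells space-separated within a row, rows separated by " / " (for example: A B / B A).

B A D C E / E C B D A / C B E A D / D E A B C / A D C E B

At row 1, column 3: row 1 has {A,C}; column 3 has {B,E}; that leaves D.
At row 1, column 5: row 1 has {A,C,D}; column 5 has {A,B}; that leaves E.
At row 2, column 1: row 2 has {A,B,D}; column 1 has {C}; that leaves E.
At row 2, column 2: row 2 has {A,B,D,E}; column 2 has {A}; that leaves C.
At row 3, column 5: row 3 has {A,C,E}; column 5 has {A,B,E}; that leaves D.
At row 4, column 4: row 4 is empty so far; column 4 has {A,C,D,E}; that leaves B.
At row 4, column 5: row 4 has {B}; column 5 has {A,B,D,E}; that leaves C.
At row 5, column 2: row 5 has {B,E}; column 2 has {A,C}; that leaves D.
At row 1, column 1: row 1 has {A,C,D,E}; column 1 has {C,E}; that leaves B.
At row 3, column 2: row 3 has {A,C,D,E}; column 2 has {A,C,D}; that leaves B.
At row 4, column 2: row 4 has {B,C}; column 2 has {A,B,C,D}; that leaves E.
At row 4, column 3: row 4 has {B,C,E}; column 3 has {B,D,E}; that leaves A.
At row 5, column 1: row 5 has {B,D,E}; column 1 has {B,C,E}; that leaves A.
At row 5, column 3: row 5 has {A,B,D,E}; column 3 has {A,B,D,E}; that leaves C.
At row 4, column 1: row 4 has {A,B,C,E}; column 1 has {A,B,C,E}; that leaves D.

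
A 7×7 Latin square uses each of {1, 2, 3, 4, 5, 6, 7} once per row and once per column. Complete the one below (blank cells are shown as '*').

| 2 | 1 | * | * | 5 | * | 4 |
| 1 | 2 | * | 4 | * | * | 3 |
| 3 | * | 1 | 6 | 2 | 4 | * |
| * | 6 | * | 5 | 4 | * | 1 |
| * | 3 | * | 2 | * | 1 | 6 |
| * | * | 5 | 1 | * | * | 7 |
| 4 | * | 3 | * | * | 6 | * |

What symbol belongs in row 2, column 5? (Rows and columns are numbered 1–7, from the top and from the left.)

6

Cell (r3,c7): row 3 has {1,2,3,4,6}; column 7 has {1,3,4,6,7} → 5.
Cell (r4,c1): row 4 has {1,4,5,6}; column 1 has {1,2,3,4} → 7.
Cell (r4,c3): row 4 has {1,4,5,6,7}; column 3 has {1,3,5} → 2.
Cell (r4,c6): row 4 has {1,2,4,5,6,7}; column 6 has {1,4,6} → 3.
Cell (r5,c1): row 5 has {1,2,3,6}; column 1 has {1,2,3,4,7} → 5.
Cell (r5,c5): row 5 has {1,2,3,5,6}; column 5 has {2,4,5} → 7.
Cell (r6,c1): row 6 has {1,5,7}; column 1 has {1,2,3,4,5,7} → 6.
Cell (r6,c2): row 6 has {1,5,6,7}; column 2 has {1,2,3,6} → 4.
Cell (r6,c5): row 6 has {1,4,5,6,7}; column 5 has {2,4,5,7} → 3.
Cell (r6,c6): row 6 has {1,3,4,5,6,7}; column 6 has {1,3,4,6} → 2.
Cell (r7,c4): row 7 has {3,4,6}; column 4 has {1,2,4,5,6} → 7.
Cell (r7,c5): row 7 has {3,4,6,7}; column 5 has {2,3,4,5,7} → 1.
Cell (r7,c7): row 7 has {1,3,4,6,7}; column 7 has {1,3,4,5,6,7} → 2.
Cell (r1,c4): row 1 has {1,2,4,5}; column 4 has {1,2,4,5,6,7} → 3.
Cell (r1,c6): row 1 has {1,2,3,4,5}; column 6 has {1,2,3,4,6} → 7.
Cell (r2,c5): row 2 has {1,2,3,4}; column 5 has {1,2,3,4,5,7} → 6.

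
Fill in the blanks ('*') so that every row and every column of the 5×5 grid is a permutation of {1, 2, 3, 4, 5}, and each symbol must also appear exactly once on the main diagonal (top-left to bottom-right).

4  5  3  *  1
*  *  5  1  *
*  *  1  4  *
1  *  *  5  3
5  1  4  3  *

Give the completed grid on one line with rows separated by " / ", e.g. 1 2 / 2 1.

4 5 3 2 1 / 2 3 5 1 4 / 3 2 1 4 5 / 1 4 2 5 3 / 5 1 4 3 2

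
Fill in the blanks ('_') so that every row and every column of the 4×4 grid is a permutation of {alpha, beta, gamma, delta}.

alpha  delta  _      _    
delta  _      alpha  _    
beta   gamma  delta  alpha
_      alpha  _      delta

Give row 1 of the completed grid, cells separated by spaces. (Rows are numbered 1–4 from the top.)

alpha delta gamma beta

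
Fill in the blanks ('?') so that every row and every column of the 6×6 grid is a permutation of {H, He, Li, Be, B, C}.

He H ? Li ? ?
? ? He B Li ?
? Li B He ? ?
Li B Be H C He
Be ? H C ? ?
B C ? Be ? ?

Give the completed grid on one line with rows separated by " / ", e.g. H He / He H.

He H C Li Be B / H Be He B Li C / C Li B He H Be / Li B Be H C He / Be He H C B Li / B C Li Be He H

Cell (r1,c3): row 1 has {H,He,Li}; column 3 has {H,He,Be,B} → C.
Cell (r2,c2): row 2 has {He,Li,B}; column 2 has {H,Li,B,C} → Be.
Cell (r5,c2): row 5 has {H,Be,C}; column 2 has {H,Li,Be,B,C} → He.
Cell (r5,c5): row 5 has {H,He,Be,C}; column 5 has {Li,C} → B.
Cell (r5,c6): row 5 has {H,He,Be,B,C}; column 6 has {He} → Li.
Cell (r6,c3): row 6 has {Be,B,C}; column 3 has {H,He,Be,B,C} → Li.
Cell (r6,c6): row 6 has {Li,Be,B,C}; column 6 has {He,Li} → H.
Cell (r1,c5): row 1 has {H,He,Li,C}; column 5 has {Li,B,C} → Be.
Cell (r1,c6): row 1 has {H,He,Li,Be,C}; column 6 has {H,He,Li} → B.
Cell (r2,c6): row 2 has {He,Li,Be,B}; column 6 has {H,He,Li,B} → C.
Cell (r3,c5): row 3 has {He,Li,B}; column 5 has {Li,Be,B,C} → H.
Cell (r3,c6): row 3 has {H,He,Li,B}; column 6 has {H,He,Li,B,C} → Be.
Cell (r6,c5): row 6 has {H,Li,Be,B,C}; column 5 has {H,Li,Be,B,C} → He.
Cell (r2,c1): row 2 has {He,Li,Be,B,C}; column 1 has {He,Li,Be,B} → H.
Cell (r3,c1): row 3 has {H,He,Li,Be,B}; column 1 has {H,He,Li,Be,B} → C.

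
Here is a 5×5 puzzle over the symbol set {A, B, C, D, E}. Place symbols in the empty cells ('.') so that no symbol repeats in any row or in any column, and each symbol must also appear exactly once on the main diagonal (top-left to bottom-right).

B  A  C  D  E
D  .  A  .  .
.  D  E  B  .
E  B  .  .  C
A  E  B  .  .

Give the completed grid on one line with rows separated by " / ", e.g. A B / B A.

B A C D E / D C A E B / C D E B A / E B D A C / A E B C D

(r2,c2): row 2 has {A,D}; column 2 has {A,B,D,E}; the diagonal has {B,E}, so it must be C.
(r2,c4): row 2 has {A,C,D}; column 4 has {B,D}, so it must be E.
(r2,c5): row 2 has {A,C,D,E}; column 5 has {C,E}, so it must be B.
(r3,c1): row 3 has {B,D,E}; column 1 has {A,B,D,E}, so it must be C.
(r3,c5): row 3 has {B,C,D,E}; column 5 has {B,C,E}, so it must be A.
(r4,c3): row 4 has {B,C,E}; column 3 has {A,B,C,E}, so it must be D.
(r4,c4): row 4 has {B,C,D,E}; column 4 has {B,D,E}; the diagonal has {B,C,E}, so it must be A.
(r5,c4): row 5 has {A,B,E}; column 4 has {A,B,D,E}, so it must be C.
(r5,c5): row 5 has {A,B,C,E}; column 5 has {A,B,C,E}; the diagonal has {A,B,C,E}, so it must be D.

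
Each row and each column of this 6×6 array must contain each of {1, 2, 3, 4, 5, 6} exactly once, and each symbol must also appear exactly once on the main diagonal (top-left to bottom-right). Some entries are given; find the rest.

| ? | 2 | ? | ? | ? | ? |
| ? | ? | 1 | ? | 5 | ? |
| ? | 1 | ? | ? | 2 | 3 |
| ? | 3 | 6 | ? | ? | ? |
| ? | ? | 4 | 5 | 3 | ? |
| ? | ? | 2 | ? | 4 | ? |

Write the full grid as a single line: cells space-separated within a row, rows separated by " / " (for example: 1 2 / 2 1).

1 2 3 4 6 5 / 6 4 1 3 5 2 / 4 1 5 6 2 3 / 5 3 6 2 1 4 / 2 6 4 5 3 1 / 3 5 2 1 4 6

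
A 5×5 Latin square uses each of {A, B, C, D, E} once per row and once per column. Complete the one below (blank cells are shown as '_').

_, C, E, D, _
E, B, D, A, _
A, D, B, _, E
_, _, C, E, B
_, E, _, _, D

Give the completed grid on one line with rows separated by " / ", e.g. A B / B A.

B C E D A / E B D A C / A D B C E / D A C E B / C E A B D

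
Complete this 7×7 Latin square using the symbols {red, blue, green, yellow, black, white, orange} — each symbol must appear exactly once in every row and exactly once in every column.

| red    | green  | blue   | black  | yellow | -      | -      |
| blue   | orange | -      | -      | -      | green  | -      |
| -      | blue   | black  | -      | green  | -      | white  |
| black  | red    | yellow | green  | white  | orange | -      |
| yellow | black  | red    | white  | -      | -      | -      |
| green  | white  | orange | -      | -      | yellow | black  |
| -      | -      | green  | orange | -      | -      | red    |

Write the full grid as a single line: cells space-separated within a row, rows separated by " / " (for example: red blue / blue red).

(r1,c6): row 1 has {red,blue,green,yellow,black}; column 6 has {green,yellow,orange}, so it must be white.
(r1,c7): row 1 has {red,blue,green,yellow,black,white}; column 7 has {red,black,white}, so it must be orange.
(r2,c3): row 2 has {blue,green,orange}; column 3 has {red,blue,green,yellow,black,orange}, so it must be white.
(r2,c7): row 2 has {blue,green,white,orange}; column 7 has {red,black,white,orange}, so it must be yellow.
(r3,c1): row 3 has {blue,green,black,white}; column 1 has {red,blue,green,yellow,black}, so it must be orange.
(r3,c6): row 3 has {blue,green,black,white,orange}; column 6 has {green,yellow,white,orange}, so it must be red.
(r4,c7): row 4 has {red,green,yellow,black,white,orange}; column 7 has {red,yellow,black,white,orange}, so it must be blue.
(r5,c6): row 5 has {red,yellow,black,white}; column 6 has {red,green,yellow,white,orange}, so it must be blue.
(r5,c7): row 5 has {red,blue,yellow,black,white}; column 7 has {red,blue,yellow,black,white,orange}, so it must be green.
(r7,c1): row 7 has {red,green,orange}; column 1 has {red,blue,green,yellow,black,orange}, so it must be white.
(r7,c2): row 7 has {red,green,white,orange}; column 2 has {red,blue,green,black,white,orange}, so it must be yellow.
(r7,c6): row 7 has {red,green,yellow,white,orange}; column 6 has {red,blue,green,yellow,white,orange}, so it must be black.
(r2,c4): row 2 has {blue,green,yellow,white,orange}; column 4 has {green,black,white,orange}, so it must be red.
(r2,c5): row 2 has {red,blue,green,yellow,white,orange}; column 5 has {green,yellow,white}, so it must be black.
(r3,c4): row 3 has {red,blue,green,black,white,orange}; column 4 has {red,green,black,white,orange}, so it must be yellow.
(r5,c5): row 5 has {red,blue,green,yellow,black,white}; column 5 has {green,yellow,black,white}, so it must be orange.
(r6,c4): row 6 has {green,yellow,black,white,orange}; column 4 has {red,green,yellow,black,white,orange}, so it must be blue.
(r6,c5): row 6 has {blue,green,yellow,black,white,orange}; column 5 has {green,yellow,black,white,orange}, so it must be red.
(r7,c5): row 7 has {red,green,yellow,black,white,orange}; column 5 has {red,green,yellow,black,white,orange}, so it must be blue.

red green blue black yellow white orange / blue orange white red black green yellow / orange blue black yellow green red white / black red yellow green white orange blue / yellow black red white orange blue green / green white orange blue red yellow black / white yellow green orange blue black red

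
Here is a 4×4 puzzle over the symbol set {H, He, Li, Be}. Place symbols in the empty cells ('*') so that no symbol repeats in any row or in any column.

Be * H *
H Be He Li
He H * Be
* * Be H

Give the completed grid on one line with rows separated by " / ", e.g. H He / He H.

Be Li H He / H Be He Li / He H Li Be / Li He Be H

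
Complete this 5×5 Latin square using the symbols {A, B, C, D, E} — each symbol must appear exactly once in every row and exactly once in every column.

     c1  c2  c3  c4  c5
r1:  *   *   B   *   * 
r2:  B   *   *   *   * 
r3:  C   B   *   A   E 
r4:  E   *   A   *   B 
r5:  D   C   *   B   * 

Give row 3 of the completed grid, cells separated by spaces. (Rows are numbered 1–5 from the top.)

(r1,c1) = A
(r3,c3) = D

C B D A E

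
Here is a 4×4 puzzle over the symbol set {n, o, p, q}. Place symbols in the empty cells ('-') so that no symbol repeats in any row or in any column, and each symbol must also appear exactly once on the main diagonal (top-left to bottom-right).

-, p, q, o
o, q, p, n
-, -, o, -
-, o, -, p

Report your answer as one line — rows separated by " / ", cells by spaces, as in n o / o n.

Cell (r1,c1): row 1 has {o,p,q}; column 1 has {o}; the diagonal has {o,p,q} → n.
Cell (r3,c2): row 3 has {o}; column 2 has {o,p,q} → n.
Cell (r3,c4): row 3 has {n,o}; column 4 has {n,o,p} → q.
Cell (r4,c1): row 4 has {o,p}; column 1 has {n,o} → q.
Cell (r4,c3): row 4 has {o,p,q}; column 3 has {o,p,q} → n.
Cell (r3,c1): row 3 has {n,o,q}; column 1 has {n,o,q} → p.

n p q o / o q p n / p n o q / q o n p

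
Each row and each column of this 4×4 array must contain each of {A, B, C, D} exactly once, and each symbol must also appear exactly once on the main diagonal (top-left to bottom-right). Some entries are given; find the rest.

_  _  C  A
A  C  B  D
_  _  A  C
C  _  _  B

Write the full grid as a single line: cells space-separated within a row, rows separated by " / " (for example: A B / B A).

D B C A / A C B D / B D A C / C A D B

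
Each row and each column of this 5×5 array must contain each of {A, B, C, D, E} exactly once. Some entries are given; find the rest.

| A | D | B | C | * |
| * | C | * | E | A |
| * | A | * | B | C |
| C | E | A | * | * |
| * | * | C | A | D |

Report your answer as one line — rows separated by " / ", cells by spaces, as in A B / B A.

A D B C E / B C D E A / D A E B C / C E A D B / E B C A D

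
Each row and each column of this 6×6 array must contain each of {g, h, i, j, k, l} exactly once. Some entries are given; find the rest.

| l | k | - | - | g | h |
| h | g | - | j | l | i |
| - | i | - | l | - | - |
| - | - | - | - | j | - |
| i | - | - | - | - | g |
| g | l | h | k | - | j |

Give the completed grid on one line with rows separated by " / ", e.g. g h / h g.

l k j i g h / h g k j l i / j i g l h k / k h i g j l / i j l h k g / g l h k i j

(r1,c4): row 1 has {g,h,k,l}; column 4 has {j,k,l}, so it must be i.
(r2,c3): row 2 has {g,h,i,j,l}; column 3 has {h}, so it must be k.
(r3,c6): row 3 has {i,l}; column 6 has {g,h,i,j}, so it must be k.
(r4,c1): row 4 has {j}; column 1 has {g,h,i,l}, so it must be k.
(r4,c2): row 4 has {j,k}; column 2 has {g,i,k,l}, so it must be h.
(r4,c4): row 4 has {h,j,k}; column 4 has {i,j,k,l}, so it must be g.
(r4,c6): row 4 has {g,h,j,k}; column 6 has {g,h,i,j,k}, so it must be l.
(r5,c2): row 5 has {g,i}; column 2 has {g,h,i,k,l}, so it must be j.
(r5,c3): row 5 has {g,i,j}; column 3 has {h,k}, so it must be l.
(r5,c4): row 5 has {g,i,j,l}; column 4 has {g,i,j,k,l}, so it must be h.
(r5,c5): row 5 has {g,h,i,j,l}; column 5 has {g,j,l}, so it must be k.
(r6,c5): row 6 has {g,h,j,k,l}; column 5 has {g,j,k,l}, so it must be i.
(r1,c3): row 1 has {g,h,i,k,l}; column 3 has {h,k,l}, so it must be j.
(r3,c1): row 3 has {i,k,l}; column 1 has {g,h,i,k,l}, so it must be j.
(r3,c3): row 3 has {i,j,k,l}; column 3 has {h,j,k,l}, so it must be g.
(r3,c5): row 3 has {g,i,j,k,l}; column 5 has {g,i,j,k,l}, so it must be h.
(r4,c3): row 4 has {g,h,j,k,l}; column 3 has {g,h,j,k,l}, so it must be i.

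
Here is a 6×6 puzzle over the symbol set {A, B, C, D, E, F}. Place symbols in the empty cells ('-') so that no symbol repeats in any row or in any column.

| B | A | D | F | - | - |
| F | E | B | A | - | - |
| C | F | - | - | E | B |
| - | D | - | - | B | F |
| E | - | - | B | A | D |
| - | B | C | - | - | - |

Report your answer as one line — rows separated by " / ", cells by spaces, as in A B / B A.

(r1,c5): row 1 has {A,B,D,F}; column 5 has {A,B,E}, so it must be C.
(r1,c6): row 1 has {A,B,C,D,F}; column 6 has {B,D,F}, so it must be E.
(r2,c5): row 2 has {A,B,E,F}; column 5 has {A,B,C,E}, so it must be D.
(r2,c6): row 2 has {A,B,D,E,F}; column 6 has {B,D,E,F}, so it must be C.
(r3,c3): row 3 has {B,C,E,F}; column 3 has {B,C,D}, so it must be A.
(r3,c4): row 3 has {A,B,C,E,F}; column 4 has {A,B,F}, so it must be D.
(r4,c1): row 4 has {B,D,F}; column 1 has {B,C,E,F}, so it must be A.
(r4,c3): row 4 has {A,B,D,F}; column 3 has {A,B,C,D}, so it must be E.
(r4,c4): row 4 has {A,B,D,E,F}; column 4 has {A,B,D,F}, so it must be C.
(r5,c2): row 5 has {A,B,D,E}; column 2 has {A,B,D,E,F}, so it must be C.
(r5,c3): row 5 has {A,B,C,D,E}; column 3 has {A,B,C,D,E}, so it must be F.
(r6,c1): row 6 has {B,C}; column 1 has {A,B,C,E,F}, so it must be D.
(r6,c4): row 6 has {B,C,D}; column 4 has {A,B,C,D,F}, so it must be E.
(r6,c5): row 6 has {B,C,D,E}; column 5 has {A,B,C,D,E}, so it must be F.
(r6,c6): row 6 has {B,C,D,E,F}; column 6 has {B,C,D,E,F}, so it must be A.

B A D F C E / F E B A D C / C F A D E B / A D E C B F / E C F B A D / D B C E F A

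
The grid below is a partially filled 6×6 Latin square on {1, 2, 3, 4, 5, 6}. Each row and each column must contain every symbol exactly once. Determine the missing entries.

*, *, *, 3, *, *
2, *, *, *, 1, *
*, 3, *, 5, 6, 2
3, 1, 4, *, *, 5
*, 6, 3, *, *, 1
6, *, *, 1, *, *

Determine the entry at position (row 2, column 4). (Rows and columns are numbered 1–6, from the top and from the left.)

4

(r3,c3) = 1
(r4,c5) = 2
(r3,c1) = 4
(r4,c4) = 6
(r5,c1) = 5
(r5,c5) = 4
(r1,c1) = 1
(r1,c5) = 5
(r2,c4) = 4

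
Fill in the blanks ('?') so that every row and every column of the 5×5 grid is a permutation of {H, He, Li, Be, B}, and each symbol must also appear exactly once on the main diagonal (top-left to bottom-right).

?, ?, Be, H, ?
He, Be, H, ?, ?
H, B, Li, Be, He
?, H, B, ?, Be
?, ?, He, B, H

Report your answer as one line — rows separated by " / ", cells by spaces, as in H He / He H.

B He Be H Li / He Be H Li B / H B Li Be He / Li H B He Be / Be Li He B H

At row 1, column 1: row 1 has {H,Be}; column 1 has {H,He}; the diagonal has {H,Li,Be}; that leaves B.
At row 1, column 5: row 1 has {H,Be,B}; column 5 has {H,He,Be}; that leaves Li.
At row 2, column 4: row 2 has {H,He,Be}; column 4 has {H,Be,B}; that leaves Li.
At row 2, column 5: row 2 has {H,He,Li,Be}; column 5 has {H,He,Li,Be}; that leaves B.
At row 4, column 1: row 4 has {H,Be,B}; column 1 has {H,He,B}; that leaves Li.
At row 4, column 4: row 4 has {H,Li,Be,B}; column 4 has {H,Li,Be,B}; the diagonal has {H,Li,Be,B}; that leaves He.
At row 5, column 1: row 5 has {H,He,B}; column 1 has {H,He,Li,B}; that leaves Be.
At row 5, column 2: row 5 has {H,He,Be,B}; column 2 has {H,Be,B}; that leaves Li.
At row 1, column 2: row 1 has {H,Li,Be,B}; column 2 has {H,Li,Be,B}; that leaves He.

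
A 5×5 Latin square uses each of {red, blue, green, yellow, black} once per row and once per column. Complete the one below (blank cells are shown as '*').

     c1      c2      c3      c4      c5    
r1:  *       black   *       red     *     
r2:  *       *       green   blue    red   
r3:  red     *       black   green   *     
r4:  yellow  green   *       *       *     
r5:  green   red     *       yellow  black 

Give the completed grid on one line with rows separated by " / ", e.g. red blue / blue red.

(r1,c1) = blue
(r1,c3) = yellow
(r1,c5) = green
(r2,c1) = black
(r2,c2) = yellow
(r3,c2) = blue
(r3,c5) = yellow
(r4,c4) = black
(r4,c5) = blue
(r5,c3) = blue
(r4,c3) = red

blue black yellow red green / black yellow green blue red / red blue black green yellow / yellow green red black blue / green red blue yellow black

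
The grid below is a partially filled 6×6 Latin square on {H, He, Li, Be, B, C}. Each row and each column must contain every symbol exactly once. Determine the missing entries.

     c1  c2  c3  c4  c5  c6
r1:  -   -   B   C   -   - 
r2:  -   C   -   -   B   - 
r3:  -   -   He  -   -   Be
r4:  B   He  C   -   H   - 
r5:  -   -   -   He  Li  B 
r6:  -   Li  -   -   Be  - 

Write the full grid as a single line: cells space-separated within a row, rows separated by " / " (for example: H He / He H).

Li Be B C He H / Be C Li H B He / H B He Li C Be / B He C Be H Li / C H Be He Li B / He Li H B Be C

(r1,c5): row 1 has {B,C}; column 5 has {H,Li,Be,B}, so it must be He.
(r3,c5): row 3 has {He,Be}; column 5 has {H,He,Li,Be,B}, so it must be C.
(r4,c6): row 4 has {H,He,B,C}; column 6 has {Be,B}, so it must be Li.
(r6,c3): row 6 has {Li,Be}; column 3 has {He,B,C}, so it must be H.
(r6,c4): row 6 has {H,Li,Be}; column 4 has {He,C}, so it must be B.
(r1,c6): row 1 has {He,B,C}; column 6 has {Li,Be,B}, so it must be H.
(r2,c6): row 2 has {B,C}; column 6 has {H,Li,Be,B}, so it must be He.
(r4,c4): row 4 has {H,He,Li,B,C}; column 4 has {He,B,C}, so it must be Be.
(r5,c3): row 5 has {He,Li,B}; column 3 has {H,He,B,C}, so it must be Be.
(r6,c6): row 6 has {H,Li,Be,B}; column 6 has {H,He,Li,Be,B}, so it must be C.
(r1,c2): row 1 has {H,He,B,C}; column 2 has {He,Li,C}, so it must be Be.
(r2,c3): row 2 has {He,B,C}; column 3 has {H,He,Be,B,C}, so it must be Li.
(r2,c4): row 2 has {He,Li,B,C}; column 4 has {He,Be,B,C}, so it must be H.
(r3,c4): row 3 has {He,Be,C}; column 4 has {H,He,Be,B,C}, so it must be Li.
(r5,c2): row 5 has {He,Li,Be,B}; column 2 has {He,Li,Be,C}, so it must be H.
(r6,c1): row 6 has {H,Li,Be,B,C}; column 1 has {B}, so it must be He.
(r1,c1): row 1 has {H,He,Be,B,C}; column 1 has {He,B}, so it must be Li.
(r2,c1): row 2 has {H,He,Li,B,C}; column 1 has {He,Li,B}, so it must be Be.
(r3,c1): row 3 has {He,Li,Be,C}; column 1 has {He,Li,Be,B}, so it must be H.
(r3,c2): row 3 has {H,He,Li,Be,C}; column 2 has {H,He,Li,Be,C}, so it must be B.
(r5,c1): row 5 has {H,He,Li,Be,B}; column 1 has {H,He,Li,Be,B}, so it must be C.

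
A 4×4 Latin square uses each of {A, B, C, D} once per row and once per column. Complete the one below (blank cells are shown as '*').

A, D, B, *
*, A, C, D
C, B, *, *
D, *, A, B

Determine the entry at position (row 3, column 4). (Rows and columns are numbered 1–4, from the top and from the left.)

A

Cell (r1,c4): row 1 has {A,B,D}; column 4 has {B,D} → C.
Cell (r2,c1): row 2 has {A,C,D}; column 1 has {A,C,D} → B.
Cell (r3,c3): row 3 has {B,C}; column 3 has {A,B,C} → D.
Cell (r3,c4): row 3 has {B,C,D}; column 4 has {B,C,D} → A.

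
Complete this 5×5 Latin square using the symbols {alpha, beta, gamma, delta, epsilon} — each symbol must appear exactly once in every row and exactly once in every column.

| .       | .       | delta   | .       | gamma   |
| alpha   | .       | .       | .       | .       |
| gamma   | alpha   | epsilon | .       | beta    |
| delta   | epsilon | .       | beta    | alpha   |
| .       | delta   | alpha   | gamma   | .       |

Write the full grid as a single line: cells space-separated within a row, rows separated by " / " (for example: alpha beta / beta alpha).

epsilon beta delta alpha gamma / alpha gamma beta epsilon delta / gamma alpha epsilon delta beta / delta epsilon gamma beta alpha / beta delta alpha gamma epsilon

(r1,c2) = beta
(r2,c2) = gamma
(r2,c3) = beta
(r3,c4) = delta
(r4,c3) = gamma
(r5,c5) = epsilon
(r1,c1) = epsilon
(r1,c4) = alpha
(r2,c4) = epsilon
(r2,c5) = delta
(r5,c1) = beta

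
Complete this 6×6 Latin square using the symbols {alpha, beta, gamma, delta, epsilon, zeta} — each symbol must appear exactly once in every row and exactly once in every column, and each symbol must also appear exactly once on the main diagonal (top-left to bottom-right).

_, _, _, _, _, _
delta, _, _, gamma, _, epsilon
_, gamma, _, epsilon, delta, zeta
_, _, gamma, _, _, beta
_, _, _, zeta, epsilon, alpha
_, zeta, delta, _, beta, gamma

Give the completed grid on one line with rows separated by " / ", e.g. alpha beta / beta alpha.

row 1 is empty so far; column 6 has {alpha,beta,gamma,epsilon,zeta} — only delta is left for (r1,c6).
row 5 has {alpha,epsilon,zeta}; column 3 has {gamma,delta} — only beta is left for (r5,c3).
row 6 has {beta,gamma,delta,zeta}; column 4 has {gamma,epsilon,zeta} — only alpha is left for (r6,c4).
row 1 has {delta}; column 4 has {alpha,gamma,epsilon,zeta} — only beta is left for (r1,c4).
row 3 has {gamma,delta,epsilon,zeta}; column 3 has {beta,gamma,delta}; the diagonal has {gamma,epsilon} — only alpha is left for (r3,c3).
row 4 has {beta,gamma}; column 4 has {alpha,beta,gamma,epsilon,zeta}; the diagonal has {alpha,gamma,epsilon} — only delta is left for (r4,c4).
row 5 has {alpha,beta,epsilon,zeta}; column 1 has {delta} — only gamma is left for (r5,c1).
row 5 has {alpha,beta,gamma,epsilon,zeta}; column 2 has {gamma,zeta} — only delta is left for (r5,c2).
row 6 has {alpha,beta,gamma,delta,zeta}; column 1 has {gamma,delta} — only epsilon is left for (r6,c1).
row 1 has {beta,delta}; column 1 has {gamma,delta,epsilon}; the diagonal has {alpha,gamma,delta,epsilon} — only zeta is left for (r1,c1).
row 1 has {beta,delta,zeta}; column 3 has {alpha,beta,gamma,delta} — only epsilon is left for (r1,c3).
row 2 has {gamma,delta,epsilon}; column 2 has {gamma,delta,zeta}; the diagonal has {alpha,gamma,delta,epsilon,zeta} — only beta is left for (r2,c2).
row 2 has {beta,gamma,delta,epsilon}; column 3 has {alpha,beta,gamma,delta,epsilon} — only zeta is left for (r2,c3).
row 2 has {beta,gamma,delta,epsilon,zeta}; column 5 has {beta,delta,epsilon} — only alpha is left for (r2,c5).
row 3 has {alpha,gamma,delta,epsilon,zeta}; column 1 has {gamma,delta,epsilon,zeta} — only beta is left for (r3,c1).
row 4 has {beta,gamma,delta}; column 1 has {beta,gamma,delta,epsilon,zeta} — only alpha is left for (r4,c1).
row 4 has {alpha,beta,gamma,delta}; column 2 has {beta,gamma,delta,zeta} — only epsilon is left for (r4,c2).
row 4 has {alpha,beta,gamma,delta,epsilon}; column 5 has {alpha,beta,delta,epsilon} — only zeta is left for (r4,c5).
row 1 has {beta,delta,epsilon,zeta}; column 2 has {beta,gamma,delta,epsilon,zeta} — only alpha is left for (r1,c2).
row 1 has {alpha,beta,delta,epsilon,zeta}; column 5 has {alpha,beta,delta,epsilon,zeta} — only gamma is left for (r1,c5).

zeta alpha epsilon beta gamma delta / delta beta zeta gamma alpha epsilon / beta gamma alpha epsilon delta zeta / alpha epsilon gamma delta zeta beta / gamma delta beta zeta epsilon alpha / epsilon zeta delta alpha beta gamma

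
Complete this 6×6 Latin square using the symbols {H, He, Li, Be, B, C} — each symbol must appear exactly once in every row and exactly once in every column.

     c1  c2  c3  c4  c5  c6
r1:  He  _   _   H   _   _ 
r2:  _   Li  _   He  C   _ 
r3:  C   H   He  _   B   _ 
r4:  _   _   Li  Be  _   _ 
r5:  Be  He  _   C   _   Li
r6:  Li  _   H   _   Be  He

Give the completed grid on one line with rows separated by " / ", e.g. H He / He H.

He Be C H Li B / B Li Be He C H / C H He Li B Be / H B Li Be He C / Be He B C H Li / Li C H B Be He

At row 1, column 5: row 1 has {H,He}; column 5 has {Be,B,C}; that leaves Li.
At row 3, column 4: row 3 has {H,He,B,C}; column 4 has {H,He,Be,C}; that leaves Li.
At row 3, column 6: row 3 has {H,He,Li,B,C}; column 6 has {He,Li}; that leaves Be.
At row 5, column 3: row 5 has {He,Li,Be,C}; column 3 has {H,He,Li}; that leaves B.
At row 5, column 5: row 5 has {He,Li,Be,B,C}; column 5 has {Li,Be,B,C}; that leaves H.
At row 6, column 4: row 6 has {H,He,Li,Be}; column 4 has {H,He,Li,Be,C}; that leaves B.
At row 2, column 3: row 2 has {He,Li,C}; column 3 has {H,He,Li,B}; that leaves Be.
At row 4, column 5: row 4 has {Li,Be}; column 5 has {H,Li,Be,B,C}; that leaves He.
At row 6, column 2: row 6 has {H,He,Li,Be,B}; column 2 has {H,He,Li}; that leaves C.
At row 1, column 3: row 1 has {H,He,Li}; column 3 has {H,He,Li,Be,B}; that leaves C.
At row 1, column 6: row 1 has {H,He,Li,C}; column 6 has {He,Li,Be}; that leaves B.
At row 2, column 6: row 2 has {He,Li,Be,C}; column 6 has {He,Li,Be,B}; that leaves H.
At row 4, column 2: row 4 has {He,Li,Be}; column 2 has {H,He,Li,C}; that leaves B.
At row 4, column 6: row 4 has {He,Li,Be,B}; column 6 has {H,He,Li,Be,B}; that leaves C.
At row 1, column 2: row 1 has {H,He,Li,B,C}; column 2 has {H,He,Li,B,C}; that leaves Be.
At row 2, column 1: row 2 has {H,He,Li,Be,C}; column 1 has {He,Li,Be,C}; that leaves B.
At row 4, column 1: row 4 has {He,Li,Be,B,C}; column 1 has {He,Li,Be,B,C}; that leaves H.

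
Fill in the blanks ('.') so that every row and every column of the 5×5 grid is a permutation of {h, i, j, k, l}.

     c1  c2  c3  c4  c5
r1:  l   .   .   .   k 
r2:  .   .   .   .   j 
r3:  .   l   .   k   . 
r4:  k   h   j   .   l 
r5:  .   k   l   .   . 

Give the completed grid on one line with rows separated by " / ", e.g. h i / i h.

(r2,c2) = i
(r4,c4) = i
(r1,c2) = j
(r1,c4) = h
(r2,c1) = h
(r2,c3) = k
(r2,c4) = l
(r5,c4) = j
(r1,c3) = i
(r3,c3) = h
(r3,c5) = i
(r5,c1) = i
(r5,c5) = h
(r3,c1) = j

l j i h k / h i k l j / j l h k i / k h j i l / i k l j h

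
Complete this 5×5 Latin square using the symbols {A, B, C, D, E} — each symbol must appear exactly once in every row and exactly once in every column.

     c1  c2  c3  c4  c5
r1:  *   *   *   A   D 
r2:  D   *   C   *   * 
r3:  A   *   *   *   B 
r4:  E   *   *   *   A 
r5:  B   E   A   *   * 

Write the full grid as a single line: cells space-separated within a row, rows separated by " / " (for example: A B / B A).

C B E A D / D A C B E / A C D E B / E D B C A / B E A D C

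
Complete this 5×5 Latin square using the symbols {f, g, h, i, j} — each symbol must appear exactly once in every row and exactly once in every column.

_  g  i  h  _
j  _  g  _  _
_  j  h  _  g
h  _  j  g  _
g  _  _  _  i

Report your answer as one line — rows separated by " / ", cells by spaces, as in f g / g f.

f g i h j / j f g i h / i j h f g / h i j g f / g h f j i

At row 1, column 1: row 1 has {g,h,i}; column 1 has {g,h,j}; that leaves f.
At row 1, column 5: row 1 has {f,g,h,i}; column 5 has {g,i}; that leaves j.
At row 3, column 1: row 3 has {g,h,j}; column 1 has {f,g,h,j}; that leaves i.
At row 3, column 4: row 3 has {g,h,i,j}; column 4 has {g,h}; that leaves f.
At row 4, column 5: row 4 has {g,h,j}; column 5 has {g,i,j}; that leaves f.
At row 5, column 3: row 5 has {g,i}; column 3 has {g,h,i,j}; that leaves f.
At row 5, column 4: row 5 has {f,g,i}; column 4 has {f,g,h}; that leaves j.
At row 2, column 4: row 2 has {g,j}; column 4 has {f,g,h,j}; that leaves i.
At row 2, column 5: row 2 has {g,i,j}; column 5 has {f,g,i,j}; that leaves h.
At row 4, column 2: row 4 has {f,g,h,j}; column 2 has {g,j}; that leaves i.
At row 5, column 2: row 5 has {f,g,i,j}; column 2 has {g,i,j}; that leaves h.
At row 2, column 2: row 2 has {g,h,i,j}; column 2 has {g,h,i,j}; that leaves f.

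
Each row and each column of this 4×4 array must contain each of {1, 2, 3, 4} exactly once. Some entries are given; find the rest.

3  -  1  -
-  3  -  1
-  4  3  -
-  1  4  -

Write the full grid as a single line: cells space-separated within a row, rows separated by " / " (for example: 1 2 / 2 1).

3 2 1 4 / 4 3 2 1 / 1 4 3 2 / 2 1 4 3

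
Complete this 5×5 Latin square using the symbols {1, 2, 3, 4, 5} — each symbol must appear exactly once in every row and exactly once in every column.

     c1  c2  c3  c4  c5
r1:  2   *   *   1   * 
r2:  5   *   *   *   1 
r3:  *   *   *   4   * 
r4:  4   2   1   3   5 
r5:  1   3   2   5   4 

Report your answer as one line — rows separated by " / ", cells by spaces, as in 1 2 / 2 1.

2 5 4 1 3 / 5 4 3 2 1 / 3 1 5 4 2 / 4 2 1 3 5 / 1 3 2 5 4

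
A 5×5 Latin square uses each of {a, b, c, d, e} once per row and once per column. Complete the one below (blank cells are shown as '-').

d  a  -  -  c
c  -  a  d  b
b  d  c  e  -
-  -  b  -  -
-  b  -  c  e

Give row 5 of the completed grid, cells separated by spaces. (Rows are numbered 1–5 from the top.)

a b d c e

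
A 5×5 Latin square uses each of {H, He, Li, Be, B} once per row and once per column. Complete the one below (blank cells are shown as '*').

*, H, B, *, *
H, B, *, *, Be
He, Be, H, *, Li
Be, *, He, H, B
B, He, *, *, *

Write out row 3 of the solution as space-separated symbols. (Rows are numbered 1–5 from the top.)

He Be H B Li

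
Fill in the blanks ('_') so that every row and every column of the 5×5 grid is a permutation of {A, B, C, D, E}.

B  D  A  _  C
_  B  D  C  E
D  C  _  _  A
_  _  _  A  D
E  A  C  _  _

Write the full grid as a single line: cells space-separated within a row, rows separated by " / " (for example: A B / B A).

B D A E C / A B D C E / D C E B A / C E B A D / E A C D B

Cell (r1,c4): row 1 has {A,B,C,D}; column 4 has {A,C} → E.
Cell (r2,c1): row 2 has {B,C,D,E}; column 1 has {B,D,E} → A.
Cell (r3,c4): row 3 has {A,C,D}; column 4 has {A,C,E} → B.
Cell (r4,c1): row 4 has {A,D}; column 1 has {A,B,D,E} → C.
Cell (r4,c2): row 4 has {A,C,D}; column 2 has {A,B,C,D} → E.
Cell (r4,c3): row 4 has {A,C,D,E}; column 3 has {A,C,D} → B.
Cell (r5,c4): row 5 has {A,C,E}; column 4 has {A,B,C,E} → D.
Cell (r5,c5): row 5 has {A,C,D,E}; column 5 has {A,C,D,E} → B.
Cell (r3,c3): row 3 has {A,B,C,D}; column 3 has {A,B,C,D} → E.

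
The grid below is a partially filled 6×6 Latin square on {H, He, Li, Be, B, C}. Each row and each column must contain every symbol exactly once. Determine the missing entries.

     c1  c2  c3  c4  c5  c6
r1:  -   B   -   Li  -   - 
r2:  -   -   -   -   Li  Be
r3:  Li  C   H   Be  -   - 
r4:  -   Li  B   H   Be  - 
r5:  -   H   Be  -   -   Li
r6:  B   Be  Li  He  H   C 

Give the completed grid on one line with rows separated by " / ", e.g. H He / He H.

(r2,c2) = He
(r2,c3) = C
(r2,c4) = B
(r4,c6) = He
(r5,c4) = C
(r1,c3) = He
(r1,c5) = C
(r1,c6) = H
(r2,c1) = H
(r3,c6) = B
(r4,c1) = C
(r5,c1) = He
(r5,c5) = B
(r1,c1) = Be
(r3,c5) = He

Be B He Li C H / H He C B Li Be / Li C H Be He B / C Li B H Be He / He H Be C B Li / B Be Li He H C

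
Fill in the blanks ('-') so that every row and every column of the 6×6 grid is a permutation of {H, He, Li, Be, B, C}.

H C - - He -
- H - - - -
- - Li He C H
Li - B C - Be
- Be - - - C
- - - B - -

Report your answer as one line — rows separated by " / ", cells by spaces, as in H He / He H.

H C Be Li He B / He H C Be B Li / Be B Li He C H / Li He B C H Be / B Be He H Li C / C Li H B Be He

(r1,c3) = Be
(r1,c4) = Li
(r1,c6) = B
(r2,c4) = Be
(r3,c2) = B
(r4,c2) = He
(r4,c5) = H
(r5,c4) = H
(r6,c2) = Li
(r6,c5) = Be
(r6,c6) = He
(r2,c6) = Li
(r3,c1) = Be
(r5,c3) = He
(r6,c1) = C
(r6,c3) = H
(r2,c3) = C
(r2,c5) = B
(r5,c1) = B
(r5,c5) = Li
(r2,c1) = He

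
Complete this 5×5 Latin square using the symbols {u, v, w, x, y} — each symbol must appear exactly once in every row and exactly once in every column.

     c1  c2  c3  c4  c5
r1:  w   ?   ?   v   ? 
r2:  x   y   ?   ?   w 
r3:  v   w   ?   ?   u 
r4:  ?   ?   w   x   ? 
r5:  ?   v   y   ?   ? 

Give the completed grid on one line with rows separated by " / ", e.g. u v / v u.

(r2,c4) = u
(r3,c3) = x
(r3,c4) = y
(r4,c2) = u
(r5,c1) = u
(r5,c4) = w
(r5,c5) = x
(r1,c2) = x
(r1,c3) = u
(r1,c5) = y
(r2,c3) = v
(r4,c1) = y
(r4,c5) = v

w x u v y / x y v u w / v w x y u / y u w x v / u v y w x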